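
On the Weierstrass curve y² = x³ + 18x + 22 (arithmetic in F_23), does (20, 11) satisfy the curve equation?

no

y² = 11² ≡ 6; x³ + 18x + 22 = 8382 ≡ 10 (mod 23). 6 ≠ 10.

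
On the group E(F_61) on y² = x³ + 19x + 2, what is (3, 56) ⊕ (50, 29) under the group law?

(50, 32)

(3, 56) + (50, 29). λ = (29 - 56)/(50 - 3) ≡ 34/47 mod 61. 47⁻¹ ≡ 13 (mod 61), so λ ≡ 15.
  x = λ² - 3 - 50 = 225 - 53 ≡ 50; y = λ·(3 - 50) - 56 ≡ 32. → (50, 32)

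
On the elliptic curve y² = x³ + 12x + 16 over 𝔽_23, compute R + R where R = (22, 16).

(15, 11)

tangent at (22, 16): λ = (3·22² + 12)/(2·16) ≡ 15/9. 9⁻¹ ≡ 18 (mod 23), so λ ≡ 15·18 ≡ 17.
  x = λ² - 22 - 22 = 289 - 44 ≡ 15; y = λ·(22 - 15) - 16 ≡ 11. → (15, 11)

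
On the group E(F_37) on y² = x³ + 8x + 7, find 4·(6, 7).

(27, 0)

Write G = (6, 7).
Repeated addition: build up to 4G.
2G: tangent at (6, 7): λ = (3·6² + 8)/(2·7) ≡ 5/14. 14⁻¹ ≡ 8 (mod 37), so λ ≡ 5·8 ≡ 3.
  x = λ² - 6 - 6 = 9 - 12 ≡ 34; y = λ·(6 - 34) - 7 ≡ 20. → (34, 20)
3G: (34, 20) + (6, 7). λ = (7 - 20)/(6 - 34) ≡ 24/9 mod 37. 9⁻¹ ≡ 33 (mod 37), so λ ≡ 15.
  x = λ² - 34 - 6 = 225 - 40 ≡ 0; y = λ·(34 - 0) - 20 ≡ 9. → (0, 9)
4G: (0, 9) + (6, 7). λ = (7 - 9)/(6 - 0) ≡ 35/6 mod 37. 6⁻¹ ≡ 31 (mod 37) since 6·31 = 186 ≡ 1, so λ ≡ 12.
  x = λ² - 0 - 6 = 144 - 6 ≡ 27; y = λ·(0 - 27) - 9 ≡ 0. → (27, 0)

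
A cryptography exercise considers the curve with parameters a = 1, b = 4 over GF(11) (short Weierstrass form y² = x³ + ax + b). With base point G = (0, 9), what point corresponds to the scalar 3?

(3, 10)

Repeated addition: build up to 3G.
2G: tangent at (0, 9): λ = (3·0² + 1)/(2·9) ≡ 1/7. 7⁻¹ ≡ 8 (mod 11) since 7·8 = 56 ≡ 1, so λ ≡ 1·8 ≡ 8.
  x = λ² - 0 - 0 = 64 - 0 ≡ 9; y = λ·(0 - 9) - 9 ≡ 7. → (9, 7)
3G: (9, 7) + (0, 9). λ = (9 - 7)/(0 - 9) ≡ 2/2 mod 11. 2⁻¹ ≡ 6 (mod 11) since 2·6 = 12 ≡ 1, so λ ≡ 1.
  x = λ² - 9 - 0 = 1 - 9 ≡ 3; y = λ·(9 - 3) - 7 ≡ 10. → (3, 10)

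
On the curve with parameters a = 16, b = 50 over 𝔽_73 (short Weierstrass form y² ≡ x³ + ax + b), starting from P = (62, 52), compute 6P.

Repeated addition: build up to 6P.
2P: tangent at (62, 52): λ = (3·62² + 16)/(2·52) ≡ 14/31. 31⁻¹ ≡ 33 (mod 73), so λ ≡ 14·33 ≡ 24.
  x = λ² - 62 - 62 = 576 - 124 ≡ 14; y = λ·(62 - 14) - 52 ≡ 5. → (14, 5)
3P: (14, 5) + (62, 52). λ = (52 - 5)/(62 - 14) ≡ 47/48 mod 73. 48⁻¹ ≡ 35 (mod 73) since 48·35 = 1680 ≡ 1, so λ ≡ 39.
  x = λ² - 14 - 62 = 1521 - 76 ≡ 58; y = λ·(14 - 58) - 5 ≡ 31. → (58, 31)
4P: (58, 31) + (62, 52). λ = (52 - 31)/(62 - 58) ≡ 21/4 mod 73. 4⁻¹ ≡ 55 (mod 73) since 4·55 = 220 ≡ 1, so λ ≡ 60.
  x = λ² - 58 - 62 = 3600 - 120 ≡ 49; y = λ·(58 - 49) - 31 ≡ 71. → (49, 71)
5P: (49, 71) + (62, 52). λ = (52 - 71)/(62 - 49) ≡ 54/13 mod 73. 13⁻¹ ≡ 45 (mod 73) since 13·45 = 585 ≡ 1, so λ ≡ 21.
  x = λ² - 49 - 62 = 441 - 111 ≡ 38; y = λ·(49 - 38) - 71 ≡ 14. → (38, 14)
6P: (38, 14) + (62, 52). λ = (52 - 14)/(62 - 38) ≡ 38/24 mod 73. 24⁻¹ ≡ 70 (mod 73), so λ ≡ 32.
  x = λ² - 38 - 62 = 1024 - 100 ≡ 48; y = λ·(38 - 48) - 14 ≡ 31. → (48, 31)

(48, 31)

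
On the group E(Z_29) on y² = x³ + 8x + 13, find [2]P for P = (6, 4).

(17, 25)

tangent at (6, 4): λ = (3·6² + 8)/(2·4) ≡ 0/8. 8⁻¹ ≡ 11 (mod 29) since 8·11 = 88 ≡ 1, so λ ≡ 0·11 ≡ 0.
  x = λ² - 6 - 6 = 0 - 12 ≡ 17; y = λ·(6 - 17) - 4 ≡ 25. → (17, 25)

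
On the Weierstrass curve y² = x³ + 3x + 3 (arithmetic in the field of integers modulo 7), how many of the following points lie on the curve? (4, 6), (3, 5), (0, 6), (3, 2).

(4, 6): 6² ≡ 1, rhs ≡ 2 → off.
(3, 5): 5² ≡ 4, rhs ≡ 4 → on.
(0, 6): 6² ≡ 1, rhs ≡ 3 → off.
(3, 2): 2² ≡ 4, rhs ≡ 4 → on.

2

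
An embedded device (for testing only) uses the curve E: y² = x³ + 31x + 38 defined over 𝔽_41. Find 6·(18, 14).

Write Q = (18, 14).
Repeated addition: build up to 6Q.
2Q: tangent at (18, 14): λ = (3·18² + 31)/(2·14) ≡ 19/28. 28⁻¹ ≡ 22 (mod 41) since 28·22 = 616 ≡ 1, so λ ≡ 19·22 ≡ 8.
  x = λ² - 18 - 18 = 64 - 36 ≡ 28; y = λ·(18 - 28) - 14 ≡ 29. → (28, 29)
3Q: (28, 29) + (18, 14). λ = (14 - 29)/(18 - 28) ≡ 26/31 mod 41. 31⁻¹ ≡ 4 (mod 41) since 31·4 = 124 ≡ 1, so λ ≡ 22.
  x = λ² - 28 - 18 = 484 - 46 ≡ 28; y = λ·(28 - 28) - 29 ≡ 12. → (28, 12)
4Q: (28, 12) + (18, 14). λ = (14 - 12)/(18 - 28) ≡ 2/31 mod 41. 31⁻¹ ≡ 4 (mod 41), so λ ≡ 8.
  x = λ² - 28 - 18 = 64 - 46 ≡ 18; y = λ·(28 - 18) - 12 ≡ 27. → (18, 27)
5Q: (18, 27) + (18, 14): same x and y₁ ≡ -y₂, so the sum is ∞.
6Q: ∞ + (18, 14) = (18, 14) (identity).

(18, 14)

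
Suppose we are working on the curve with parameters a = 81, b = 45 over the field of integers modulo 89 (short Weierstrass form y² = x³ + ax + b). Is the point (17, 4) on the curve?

y² = 4² ≡ 16; x³ + 81x + 45 = 6335 ≡ 16 (mod 89). 16 = 16.

yes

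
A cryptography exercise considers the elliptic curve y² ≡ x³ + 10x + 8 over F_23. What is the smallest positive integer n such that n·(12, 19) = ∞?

2P: tangent at (12, 19): λ = (3·12² + 10)/(2·19) ≡ 5/15. 15⁻¹ ≡ 20 (mod 23), so λ ≡ 5·20 ≡ 8.
  x = λ² - 12 - 12 = 64 - 24 ≡ 17; y = λ·(12 - 17) - 19 ≡ 10. → (17, 10)
3P: (17, 10) + (12, 19). λ = (19 - 10)/(12 - 17) ≡ 9/18 mod 23. 18⁻¹ ≡ 9 (mod 23), so λ ≡ 12.
  x = λ² - 17 - 12 = 144 - 29 ≡ 0; y = λ·(17 - 0) - 10 ≡ 10. → (0, 10)
4P: (0, 10) + (12, 19). λ = (19 - 10)/(12 - 0) ≡ 9/12 mod 23. 12⁻¹ ≡ 2 (mod 23), so λ ≡ 18.
  x = λ² - 0 - 12 = 324 - 12 ≡ 13; y = λ·(0 - 13) - 10 ≡ 9. → (13, 9)
5P: (13, 9) + (12, 19). λ = (19 - 9)/(12 - 13) ≡ 10/22 mod 23. 22⁻¹ ≡ 22 (mod 23), so λ ≡ 13.
  x = λ² - 13 - 12 = 169 - 25 ≡ 6; y = λ·(13 - 6) - 9 ≡ 13. → (6, 13)
6P: (6, 13) + (12, 19). λ = (19 - 13)/(12 - 6) ≡ 6/6 mod 23. 6⁻¹ ≡ 4 (mod 23), so λ ≡ 1.
  x = λ² - 6 - 12 = 1 - 18 ≡ 6; y = λ·(6 - 6) - 13 ≡ 10. → (6, 10)
7P: (6, 10) + (12, 19). λ = (19 - 10)/(12 - 6) ≡ 9/6 mod 23. 6⁻¹ ≡ 4 (mod 23), so λ ≡ 13.
  x = λ² - 6 - 12 = 169 - 18 ≡ 13; y = λ·(6 - 13) - 10 ≡ 14. → (13, 14)
8P: (13, 14) + (12, 19). λ = (19 - 14)/(12 - 13) ≡ 5/22 mod 23. 22⁻¹ ≡ 22 (mod 23) since 22·22 = 484 ≡ 1, so λ ≡ 18.
  x = λ² - 13 - 12 = 324 - 25 ≡ 0; y = λ·(13 - 0) - 14 ≡ 13. → (0, 13)
9P: (0, 13) + (12, 19). λ = (19 - 13)/(12 - 0) ≡ 6/12 mod 23. 12⁻¹ ≡ 2 (mod 23), so λ ≡ 12.
  x = λ² - 0 - 12 = 144 - 12 ≡ 17; y = λ·(0 - 17) - 13 ≡ 13. → (17, 13)
10P: (17, 13) + (12, 19). λ = (19 - 13)/(12 - 17) ≡ 6/18 mod 23. 18⁻¹ ≡ 9 (mod 23), so λ ≡ 8.
  x = λ² - 17 - 12 = 64 - 29 ≡ 12; y = λ·(17 - 12) - 13 ≡ 4. → (12, 4)
11P: (12, 4) + (12, 19): same x and y₁ ≡ -y₂, so the sum is ∞.
11P = ∞, so the order is 11.

11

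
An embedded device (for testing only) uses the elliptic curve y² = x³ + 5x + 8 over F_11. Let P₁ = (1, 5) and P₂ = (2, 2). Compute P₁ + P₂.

(6, 10)

(1, 5) + (2, 2). λ = (2 - 5)/(2 - 1) ≡ 8/1 mod 11. 1⁻¹ ≡ 1 (mod 11), so λ ≡ 8.
  x = λ² - 1 - 2 = 64 - 3 ≡ 6; y = λ·(1 - 6) - 5 ≡ 10. → (6, 10)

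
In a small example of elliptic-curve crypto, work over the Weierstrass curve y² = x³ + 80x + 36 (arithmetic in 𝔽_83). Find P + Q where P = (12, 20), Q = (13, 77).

(70, 77)

(12, 20) + (13, 77). λ = (77 - 20)/(13 - 12) ≡ 57/1 mod 83. 1⁻¹ ≡ 1 (mod 83), so λ ≡ 57.
  x = λ² - 12 - 13 = 3249 - 25 ≡ 70; y = λ·(12 - 70) - 20 ≡ 77. → (70, 77)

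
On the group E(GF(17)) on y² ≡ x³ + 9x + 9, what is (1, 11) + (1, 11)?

tangent at (1, 11): λ = (3·1² + 9)/(2·11) ≡ 12/5. 5⁻¹ ≡ 7 (mod 17) since 5·7 = 35 ≡ 1, so λ ≡ 12·7 ≡ 16.
  x = λ² - 1 - 1 = 256 - 2 ≡ 16; y = λ·(1 - 16) - 11 ≡ 4. → (16, 4)

(16, 4)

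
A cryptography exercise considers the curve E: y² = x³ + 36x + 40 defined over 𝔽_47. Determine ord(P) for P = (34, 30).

11

2P: tangent at (34, 30): λ = (3·34² + 36)/(2·30) ≡ 26/13. 13⁻¹ ≡ 29 (mod 47), so λ ≡ 26·29 ≡ 2.
  x = λ² - 34 - 34 = 4 - 68 ≡ 30; y = λ·(34 - 30) - 30 ≡ 25. → (30, 25)
3P: (30, 25) + (34, 30). λ = (30 - 25)/(34 - 30) ≡ 5/4 mod 47. 4⁻¹ ≡ 12 (mod 47) since 4·12 = 48 ≡ 1, so λ ≡ 13.
  x = λ² - 30 - 34 = 169 - 64 ≡ 11; y = λ·(30 - 11) - 25 ≡ 34. → (11, 34)
4P: (11, 34) + (34, 30). λ = (30 - 34)/(34 - 11) ≡ 43/23 mod 47. 23⁻¹ ≡ 45 (mod 47) since 23·45 = 1035 ≡ 1, so λ ≡ 8.
  x = λ² - 11 - 34 = 64 - 45 ≡ 19; y = λ·(11 - 19) - 34 ≡ 43. → (19, 43)
5P: (19, 43) + (34, 30). λ = (30 - 43)/(34 - 19) ≡ 34/15 mod 47. 15⁻¹ ≡ 22 (mod 47), so λ ≡ 43.
  x = λ² - 19 - 34 = 1849 - 53 ≡ 10; y = λ·(19 - 10) - 43 ≡ 15. → (10, 15)
6P: (10, 15) + (34, 30). λ = (30 - 15)/(34 - 10) ≡ 15/24 mod 47. 24⁻¹ ≡ 2 (mod 47), so λ ≡ 30.
  x = λ² - 10 - 34 = 900 - 44 ≡ 10; y = λ·(10 - 10) - 15 ≡ 32. → (10, 32)
7P: (10, 32) + (34, 30). λ = (30 - 32)/(34 - 10) ≡ 45/24 mod 47. 24⁻¹ ≡ 2 (mod 47) since 24·2 = 48 ≡ 1, so λ ≡ 43.
  x = λ² - 10 - 34 = 1849 - 44 ≡ 19; y = λ·(10 - 19) - 32 ≡ 4. → (19, 4)
8P: (19, 4) + (34, 30). λ = (30 - 4)/(34 - 19) ≡ 26/15 mod 47. 15⁻¹ ≡ 22 (mod 47) since 15·22 = 330 ≡ 1, so λ ≡ 8.
  x = λ² - 19 - 34 = 64 - 53 ≡ 11; y = λ·(19 - 11) - 4 ≡ 13. → (11, 13)
9P: (11, 13) + (34, 30). λ = (30 - 13)/(34 - 11) ≡ 17/23 mod 47. 23⁻¹ ≡ 45 (mod 47), so λ ≡ 13.
  x = λ² - 11 - 34 = 169 - 45 ≡ 30; y = λ·(11 - 30) - 13 ≡ 22. → (30, 22)
10P: (30, 22) + (34, 30). λ = (30 - 22)/(34 - 30) ≡ 8/4 mod 47. 4⁻¹ ≡ 12 (mod 47), so λ ≡ 2.
  x = λ² - 30 - 34 = 4 - 64 ≡ 34; y = λ·(30 - 34) - 22 ≡ 17. → (34, 17)
11P: (34, 17) + (34, 30): same x and y₁ ≡ -y₂, so the sum is the point at infinity.
11P = the point at infinity, so the order is 11.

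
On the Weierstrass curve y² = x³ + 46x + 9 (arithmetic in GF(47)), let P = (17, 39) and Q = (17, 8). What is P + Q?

O

The two points share x = 17 and their y-coordinates satisfy 39 + 8 ≡ 0 (mod 47), so they are inverses. Their sum is O.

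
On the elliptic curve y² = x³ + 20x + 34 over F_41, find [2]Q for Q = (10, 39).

(25, 13)

tangent at (10, 39): λ = (3·10² + 20)/(2·39) ≡ 33/37. 37⁻¹ ≡ 10 (mod 41) since 37·10 = 370 ≡ 1, so λ ≡ 33·10 ≡ 2.
  x = λ² - 10 - 10 = 4 - 20 ≡ 25; y = λ·(10 - 25) - 39 ≡ 13. → (25, 13)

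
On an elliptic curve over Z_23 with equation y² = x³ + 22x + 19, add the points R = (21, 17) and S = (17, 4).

(20, 15)

(21, 17) + (17, 4). λ = (4 - 17)/(17 - 21) ≡ 10/19 mod 23. 19⁻¹ ≡ 17 (mod 23), so λ ≡ 9.
  x = λ² - 21 - 17 = 81 - 38 ≡ 20; y = λ·(21 - 20) - 17 ≡ 15. → (20, 15)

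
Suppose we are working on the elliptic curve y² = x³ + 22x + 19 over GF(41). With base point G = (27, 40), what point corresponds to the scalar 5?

(30, 2)

Repeated addition: build up to 5G.
2G: tangent at (27, 40): λ = (3·27² + 22)/(2·40) ≡ 36/39. 39⁻¹ ≡ 20 (mod 41), so λ ≡ 36·20 ≡ 23.
  x = λ² - 27 - 27 = 529 - 54 ≡ 24; y = λ·(27 - 24) - 40 ≡ 29. → (24, 29)
3G: (24, 29) + (27, 40). λ = (40 - 29)/(27 - 24) ≡ 11/3 mod 41. 3⁻¹ ≡ 14 (mod 41) since 3·14 = 42 ≡ 1, so λ ≡ 31.
  x = λ² - 24 - 27 = 961 - 51 ≡ 8; y = λ·(24 - 8) - 29 ≡ 16. → (8, 16)
4G: (8, 16) + (27, 40). λ = (40 - 16)/(27 - 8) ≡ 24/19 mod 41. 19⁻¹ ≡ 13 (mod 41), so λ ≡ 25.
  x = λ² - 8 - 27 = 625 - 35 ≡ 16; y = λ·(8 - 16) - 16 ≡ 30. → (16, 30)
5G: (16, 30) + (27, 40). λ = (40 - 30)/(27 - 16) ≡ 10/11 mod 41. 11⁻¹ ≡ 15 (mod 41), so λ ≡ 27.
  x = λ² - 16 - 27 = 729 - 43 ≡ 30; y = λ·(16 - 30) - 30 ≡ 2. → (30, 2)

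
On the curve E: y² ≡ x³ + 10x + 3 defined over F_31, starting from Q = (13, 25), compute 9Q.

(14, 29)

Double-and-add on 9 = (1001)₂. Start with Q = (13, 25) for the leading 1-bit.
double: tangent at (13, 25): λ = (3·13² + 10)/(2·25) ≡ 21/19. 19⁻¹ ≡ 18 (mod 31), so λ ≡ 21·18 ≡ 6.
  x = λ² - 13 - 13 = 36 - 26 ≡ 10; y = λ·(13 - 10) - 25 ≡ 24. → (10, 24)
double: tangent at (10, 24): λ = (3·10² + 10)/(2·24) ≡ 0/17. 17⁻¹ ≡ 11 (mod 31), so λ ≡ 0·11 ≡ 0.
  x = λ² - 10 - 10 = 0 - 20 ≡ 11; y = λ·(10 - 11) - 24 ≡ 7. → (11, 7)
double: tangent at (11, 7): λ = (3·11² + 10)/(2·7) ≡ 1/14. 14⁻¹ ≡ 20 (mod 31) since 14·20 = 280 ≡ 1, so λ ≡ 1·20 ≡ 20.
  x = λ² - 11 - 11 = 400 - 22 ≡ 6; y = λ·(11 - 6) - 7 ≡ 0. → (6, 0)
add Q: (6, 0) + (13, 25). λ = (25 - 0)/(13 - 6) ≡ 25/7 mod 31. 7⁻¹ ≡ 9 (mod 31), so λ ≡ 8.
  x = λ² - 6 - 13 = 64 - 19 ≡ 14; y = λ·(6 - 14) - 0 ≡ 29. → (14, 29)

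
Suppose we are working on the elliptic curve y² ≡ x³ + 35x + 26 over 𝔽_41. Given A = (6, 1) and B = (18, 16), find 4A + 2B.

(17, 9)

First 4A:
Repeated addition: build up to 4A.
2A: tangent at (6, 1): λ = (3·6² + 35)/(2·1) ≡ 20/2. 2⁻¹ ≡ 21 (mod 41), so λ ≡ 20·21 ≡ 10.
  x = λ² - 6 - 6 = 100 - 12 ≡ 6; y = λ·(6 - 6) - 1 ≡ 40. → (6, 40)
3A: (6, 40) + (6, 1): same x and y₁ ≡ -y₂, so the sum is the point at infinity.
4A: the point at infinity + (6, 1) = (6, 1) (identity).
4A = (6, 1).
Next 2B:
Repeated addition: build up to 2B.
2B: tangent at (18, 16): λ = (3·18² + 35)/(2·16) ≡ 23/32. 32⁻¹ ≡ 9 (mod 41) since 32·9 = 288 ≡ 1, so λ ≡ 23·9 ≡ 2.
  x = λ² - 18 - 18 = 4 - 36 ≡ 9; y = λ·(18 - 9) - 16 ≡ 2. → (9, 2)
2B = (9, 2).
Finally 4A + 2B:
(6, 1) + (9, 2). λ = (2 - 1)/(9 - 6) ≡ 1/3 mod 41. 3⁻¹ ≡ 14 (mod 41), so λ ≡ 14.
  x = λ² - 6 - 9 = 196 - 15 ≡ 17; y = λ·(6 - 17) - 1 ≡ 9. → (17, 9)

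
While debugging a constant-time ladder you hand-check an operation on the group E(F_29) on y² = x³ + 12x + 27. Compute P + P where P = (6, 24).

(16, 9)

tangent at (6, 24): λ = (3·6² + 12)/(2·24) ≡ 4/19. 19⁻¹ ≡ 26 (mod 29), so λ ≡ 4·26 ≡ 17.
  x = λ² - 6 - 6 = 289 - 12 ≡ 16; y = λ·(6 - 16) - 24 ≡ 9. → (16, 9)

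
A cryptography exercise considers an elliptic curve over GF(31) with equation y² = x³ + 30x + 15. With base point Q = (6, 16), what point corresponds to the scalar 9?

(18, 1)

Repeated addition: build up to 9Q.
2Q: tangent at (6, 16): λ = (3·6² + 30)/(2·16) ≡ 14/1. 1⁻¹ ≡ 1 (mod 31), so λ ≡ 14·1 ≡ 14.
  x = λ² - 6 - 6 = 196 - 12 ≡ 29; y = λ·(6 - 29) - 16 ≡ 3. → (29, 3)
3Q: (29, 3) + (6, 16). λ = (16 - 3)/(6 - 29) ≡ 13/8 mod 31. 8⁻¹ ≡ 4 (mod 31), so λ ≡ 21.
  x = λ² - 29 - 6 = 441 - 35 ≡ 3; y = λ·(29 - 3) - 3 ≡ 16. → (3, 16)
4Q: (3, 16) + (6, 16). λ = (16 - 16)/(6 - 3) ≡ 0/3 mod 31. 3⁻¹ ≡ 21 (mod 31) since 3·21 = 63 ≡ 1, so λ ≡ 0.
  x = λ² - 3 - 6 = 0 - 9 ≡ 22; y = λ·(3 - 22) - 16 ≡ 15. → (22, 15)
5Q: (22, 15) + (6, 16). λ = (16 - 15)/(6 - 22) ≡ 1/15 mod 31. 15⁻¹ ≡ 29 (mod 31), so λ ≡ 29.
  x = λ² - 22 - 6 = 841 - 28 ≡ 7; y = λ·(22 - 7) - 15 ≡ 17. → (7, 17)
6Q: (7, 17) + (6, 16). λ = (16 - 17)/(6 - 7) ≡ 30/30 mod 31. 30⁻¹ ≡ 30 (mod 31) since 30·30 = 900 ≡ 1, so λ ≡ 1.
  x = λ² - 7 - 6 = 1 - 13 ≡ 19; y = λ·(7 - 19) - 17 ≡ 2. → (19, 2)
7Q: (19, 2) + (6, 16). λ = (16 - 2)/(6 - 19) ≡ 14/18 mod 31. 18⁻¹ ≡ 19 (mod 31) since 18·19 = 342 ≡ 1, so λ ≡ 18.
  x = λ² - 19 - 6 = 324 - 25 ≡ 20; y = λ·(19 - 20) - 2 ≡ 11. → (20, 11)
8Q: (20, 11) + (6, 16). λ = (16 - 11)/(6 - 20) ≡ 5/17 mod 31. 17⁻¹ ≡ 11 (mod 31), so λ ≡ 24.
  x = λ² - 20 - 6 = 576 - 26 ≡ 23; y = λ·(20 - 23) - 11 ≡ 10. → (23, 10)
9Q: (23, 10) + (6, 16). λ = (16 - 10)/(6 - 23) ≡ 6/14 mod 31. 14⁻¹ ≡ 20 (mod 31) since 14·20 = 280 ≡ 1, so λ ≡ 27.
  x = λ² - 23 - 6 = 729 - 29 ≡ 18; y = λ·(23 - 18) - 10 ≡ 1. → (18, 1)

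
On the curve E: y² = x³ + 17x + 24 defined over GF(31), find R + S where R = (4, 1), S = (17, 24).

(19, 13)

(4, 1) + (17, 24). λ = (24 - 1)/(17 - 4) ≡ 23/13 mod 31. 13⁻¹ ≡ 12 (mod 31) since 13·12 = 156 ≡ 1, so λ ≡ 28.
  x = λ² - 4 - 17 = 784 - 21 ≡ 19; y = λ·(4 - 19) - 1 ≡ 13. → (19, 13)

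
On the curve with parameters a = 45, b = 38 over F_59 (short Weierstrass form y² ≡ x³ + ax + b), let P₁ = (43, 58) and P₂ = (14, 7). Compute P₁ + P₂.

(43, 58) + (14, 7). λ = (7 - 58)/(14 - 43) ≡ 8/30 mod 59. 30⁻¹ ≡ 2 (mod 59), so λ ≡ 16.
  x = λ² - 43 - 14 = 256 - 57 ≡ 22; y = λ·(43 - 22) - 58 ≡ 42. → (22, 42)

(22, 42)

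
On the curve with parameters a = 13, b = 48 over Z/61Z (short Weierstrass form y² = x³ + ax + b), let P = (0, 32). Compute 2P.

tangent at (0, 32): λ = (3·0² + 13)/(2·32) ≡ 13/3. 3⁻¹ ≡ 41 (mod 61), so λ ≡ 13·41 ≡ 45.
  x = λ² - 0 - 0 = 2025 - 0 ≡ 12; y = λ·(0 - 12) - 32 ≡ 38. → (12, 38)

(12, 38)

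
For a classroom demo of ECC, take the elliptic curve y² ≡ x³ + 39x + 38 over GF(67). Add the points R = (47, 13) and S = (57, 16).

(47, 13) + (57, 16). λ = (16 - 13)/(57 - 47) ≡ 3/10 mod 67. 10⁻¹ ≡ 47 (mod 67), so λ ≡ 7.
  x = λ² - 47 - 57 = 49 - 104 ≡ 12; y = λ·(47 - 12) - 13 ≡ 31. → (12, 31)

(12, 31)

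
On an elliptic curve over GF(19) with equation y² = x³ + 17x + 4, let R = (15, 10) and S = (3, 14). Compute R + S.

(15, 10) + (3, 14). λ = (14 - 10)/(3 - 15) ≡ 4/7 mod 19. 7⁻¹ ≡ 11 (mod 19) since 7·11 = 77 ≡ 1, so λ ≡ 6.
  x = λ² - 15 - 3 = 36 - 18 ≡ 18; y = λ·(15 - 18) - 10 ≡ 10. → (18, 10)

(18, 10)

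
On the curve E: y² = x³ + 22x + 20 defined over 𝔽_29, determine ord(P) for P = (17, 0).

2

2P: (17, 0) + (17, 0): same x and y₁ ≡ -y₂, so the sum is O.
2P = O, so the order is 2.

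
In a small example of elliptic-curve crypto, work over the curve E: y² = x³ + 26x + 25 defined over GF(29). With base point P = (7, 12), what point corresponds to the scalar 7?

Repeated addition: build up to 7P.
2P: tangent at (7, 12): λ = (3·7² + 26)/(2·12) ≡ 28/24. 24⁻¹ ≡ 23 (mod 29), so λ ≡ 28·23 ≡ 6.
  x = λ² - 7 - 7 = 36 - 14 ≡ 22; y = λ·(7 - 22) - 12 ≡ 14. → (22, 14)
3P: (22, 14) + (7, 12). λ = (12 - 14)/(7 - 22) ≡ 27/14 mod 29. 14⁻¹ ≡ 27 (mod 29), so λ ≡ 4.
  x = λ² - 22 - 7 = 16 - 29 ≡ 16; y = λ·(22 - 16) - 14 ≡ 10. → (16, 10)
4P: (16, 10) + (7, 12). λ = (12 - 10)/(7 - 16) ≡ 2/20 mod 29. 20⁻¹ ≡ 16 (mod 29) since 20·16 = 320 ≡ 1, so λ ≡ 3.
  x = λ² - 16 - 7 = 9 - 23 ≡ 15; y = λ·(16 - 15) - 10 ≡ 22. → (15, 22)
5P: (15, 22) + (7, 12). λ = (12 - 22)/(7 - 15) ≡ 19/21 mod 29. 21⁻¹ ≡ 18 (mod 29), so λ ≡ 23.
  x = λ² - 15 - 7 = 529 - 22 ≡ 14; y = λ·(15 - 14) - 22 ≡ 1. → (14, 1)
6P: (14, 1) + (7, 12). λ = (12 - 1)/(7 - 14) ≡ 11/22 mod 29. 22⁻¹ ≡ 4 (mod 29), so λ ≡ 15.
  x = λ² - 14 - 7 = 225 - 21 ≡ 1; y = λ·(14 - 1) - 1 ≡ 20. → (1, 20)
7P: (1, 20) + (7, 12). λ = (12 - 20)/(7 - 1) ≡ 21/6 mod 29. 6⁻¹ ≡ 5 (mod 29), so λ ≡ 18.
  x = λ² - 1 - 7 = 324 - 8 ≡ 26; y = λ·(1 - 26) - 20 ≡ 23. → (26, 23)

(26, 23)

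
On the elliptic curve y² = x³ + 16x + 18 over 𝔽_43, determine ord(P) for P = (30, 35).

2P: tangent at (30, 35): λ = (3·30² + 16)/(2·35) ≡ 7/27. 27⁻¹ ≡ 8 (mod 43), so λ ≡ 7·8 ≡ 13.
  x = λ² - 30 - 30 = 169 - 60 ≡ 23; y = λ·(30 - 23) - 35 ≡ 13. → (23, 13)
3P: (23, 13) + (30, 35). λ = (35 - 13)/(30 - 23) ≡ 22/7 mod 43. 7⁻¹ ≡ 37 (mod 43), so λ ≡ 40.
  x = λ² - 23 - 30 = 1600 - 53 ≡ 42; y = λ·(23 - 42) - 13 ≡ 1. → (42, 1)
4P: (42, 1) + (30, 35). λ = (35 - 1)/(30 - 42) ≡ 34/31 mod 43. 31⁻¹ ≡ 25 (mod 43), so λ ≡ 33.
  x = λ² - 42 - 30 = 1089 - 72 ≡ 28; y = λ·(42 - 28) - 1 ≡ 31. → (28, 31)
5P: (28, 31) + (30, 35). λ = (35 - 31)/(30 - 28) ≡ 4/2 mod 43. 2⁻¹ ≡ 22 (mod 43), so λ ≡ 2.
  x = λ² - 28 - 30 = 4 - 58 ≡ 32; y = λ·(28 - 32) - 31 ≡ 4. → (32, 4)
6P: (32, 4) + (30, 35). λ = (35 - 4)/(30 - 32) ≡ 31/41 mod 43. 41⁻¹ ≡ 21 (mod 43) since 41·21 = 861 ≡ 1, so λ ≡ 6.
  x = λ² - 32 - 30 = 36 - 62 ≡ 17; y = λ·(32 - 17) - 4 ≡ 0. → (17, 0)
7P: (17, 0) + (30, 35). λ = (35 - 0)/(30 - 17) ≡ 35/13 mod 43. 13⁻¹ ≡ 10 (mod 43) since 13·10 = 130 ≡ 1, so λ ≡ 6.
  x = λ² - 17 - 30 = 36 - 47 ≡ 32; y = λ·(17 - 32) - 0 ≡ 39. → (32, 39)
8P: (32, 39) + (30, 35). λ = (35 - 39)/(30 - 32) ≡ 39/41 mod 43. 41⁻¹ ≡ 21 (mod 43), so λ ≡ 2.
  x = λ² - 32 - 30 = 4 - 62 ≡ 28; y = λ·(32 - 28) - 39 ≡ 12. → (28, 12)
9P: (28, 12) + (30, 35). λ = (35 - 12)/(30 - 28) ≡ 23/2 mod 43. 2⁻¹ ≡ 22 (mod 43) since 2·22 = 44 ≡ 1, so λ ≡ 33.
  x = λ² - 28 - 30 = 1089 - 58 ≡ 42; y = λ·(28 - 42) - 12 ≡ 42. → (42, 42)
10P: (42, 42) + (30, 35). λ = (35 - 42)/(30 - 42) ≡ 36/31 mod 43. 31⁻¹ ≡ 25 (mod 43), so λ ≡ 40.
  x = λ² - 42 - 30 = 1600 - 72 ≡ 23; y = λ·(42 - 23) - 42 ≡ 30. → (23, 30)
11P: (23, 30) + (30, 35). λ = (35 - 30)/(30 - 23) ≡ 5/7 mod 43. 7⁻¹ ≡ 37 (mod 43) since 7·37 = 259 ≡ 1, so λ ≡ 13.
  x = λ² - 23 - 30 = 169 - 53 ≡ 30; y = λ·(23 - 30) - 30 ≡ 8. → (30, 8)
12P: (30, 8) + (30, 35): same x and y₁ ≡ -y₂, so the sum is O.
12P = O, so the order is 12.

12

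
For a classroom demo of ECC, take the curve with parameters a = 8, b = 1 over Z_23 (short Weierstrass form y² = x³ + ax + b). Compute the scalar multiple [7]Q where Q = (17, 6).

Double-and-add on 7 = (111)₂. Start with Q = (17, 6) for the leading 1-bit.
double: tangent at (17, 6): λ = (3·17² + 8)/(2·6) ≡ 1/12. 12⁻¹ ≡ 2 (mod 23), so λ ≡ 1·2 ≡ 2.
  x = λ² - 17 - 17 = 4 - 34 ≡ 16; y = λ·(17 - 16) - 6 ≡ 19. → (16, 19)
add Q: (16, 19) + (17, 6). λ = (6 - 19)/(17 - 16) ≡ 10/1 mod 23. 1⁻¹ ≡ 1 (mod 23) since 1·1 = 1 ≡ 1, so λ ≡ 10.
  x = λ² - 16 - 17 = 100 - 33 ≡ 21; y = λ·(16 - 21) - 19 ≡ 0. → (21, 0)
double: (21, 0) + (21, 0): same x and y₁ ≡ -y₂, so the sum is ∞.
add Q: ∞ + (17, 6) = (17, 6) (identity).

(17, 6)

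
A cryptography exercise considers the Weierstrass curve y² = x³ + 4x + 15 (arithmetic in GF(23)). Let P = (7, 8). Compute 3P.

(14, 3)

Repeated addition: build up to 3P.
2P: tangent at (7, 8): λ = (3·7² + 4)/(2·8) ≡ 13/16. 16⁻¹ ≡ 13 (mod 23) since 16·13 = 208 ≡ 1, so λ ≡ 13·13 ≡ 8.
  x = λ² - 7 - 7 = 64 - 14 ≡ 4; y = λ·(7 - 4) - 8 ≡ 16. → (4, 16)
3P: (4, 16) + (7, 8). λ = (8 - 16)/(7 - 4) ≡ 15/3 mod 23. 3⁻¹ ≡ 8 (mod 23), so λ ≡ 5.
  x = λ² - 4 - 7 = 25 - 11 ≡ 14; y = λ·(4 - 14) - 16 ≡ 3. → (14, 3)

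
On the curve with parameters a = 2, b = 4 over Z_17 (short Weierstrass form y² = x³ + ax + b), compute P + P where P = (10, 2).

(15, 3)

tangent at (10, 2): λ = (3·10² + 2)/(2·2) ≡ 13/4. 4⁻¹ ≡ 13 (mod 17) since 4·13 = 52 ≡ 1, so λ ≡ 13·13 ≡ 16.
  x = λ² - 10 - 10 = 256 - 20 ≡ 15; y = λ·(10 - 15) - 2 ≡ 3. → (15, 3)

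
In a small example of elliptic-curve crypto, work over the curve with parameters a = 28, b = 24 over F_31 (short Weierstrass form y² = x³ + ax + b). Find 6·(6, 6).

Write G = (6, 6).
Double-and-add on 6 = (110)₂. Start with G = (6, 6) for the leading 1-bit.
double: tangent at (6, 6): λ = (3·6² + 28)/(2·6) ≡ 12/12. 12⁻¹ ≡ 13 (mod 31), so λ ≡ 12·13 ≡ 1.
  x = λ² - 6 - 6 = 1 - 12 ≡ 20; y = λ·(6 - 20) - 6 ≡ 11. → (20, 11)
add G: (20, 11) + (6, 6). λ = (6 - 11)/(6 - 20) ≡ 26/17 mod 31. 17⁻¹ ≡ 11 (mod 31), so λ ≡ 7.
  x = λ² - 20 - 6 = 49 - 26 ≡ 23; y = λ·(20 - 23) - 11 ≡ 30. → (23, 30)
double: tangent at (23, 30): λ = (3·23² + 28)/(2·30) ≡ 3/29. 29⁻¹ ≡ 15 (mod 31) since 29·15 = 435 ≡ 1, so λ ≡ 3·15 ≡ 14.
  x = λ² - 23 - 23 = 196 - 46 ≡ 26; y = λ·(23 - 26) - 30 ≡ 21. → (26, 21)

(26, 21)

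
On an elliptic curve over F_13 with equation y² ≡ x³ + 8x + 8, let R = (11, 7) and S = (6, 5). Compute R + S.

(5, 11)

(11, 7) + (6, 5). λ = (5 - 7)/(6 - 11) ≡ 11/8 mod 13. 8⁻¹ ≡ 5 (mod 13), so λ ≡ 3.
  x = λ² - 11 - 6 = 9 - 17 ≡ 5; y = λ·(11 - 5) - 7 ≡ 11. → (5, 11)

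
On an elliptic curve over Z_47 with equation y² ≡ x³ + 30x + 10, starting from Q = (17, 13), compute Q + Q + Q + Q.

Double-and-add on 4 = (100)₂. Start with Q = (17, 13) for the leading 1-bit.
double: tangent at (17, 13): λ = (3·17² + 30)/(2·13) ≡ 4/26. 26⁻¹ ≡ 38 (mod 47) since 26·38 = 988 ≡ 1, so λ ≡ 4·38 ≡ 11.
  x = λ² - 17 - 17 = 121 - 34 ≡ 40; y = λ·(17 - 40) - 13 ≡ 16. → (40, 16)
double: tangent at (40, 16): λ = (3·40² + 30)/(2·16) ≡ 36/32. 32⁻¹ ≡ 25 (mod 47), so λ ≡ 36·25 ≡ 7.
  x = λ² - 40 - 40 = 49 - 80 ≡ 16; y = λ·(40 - 16) - 16 ≡ 11. → (16, 11)

(16, 11)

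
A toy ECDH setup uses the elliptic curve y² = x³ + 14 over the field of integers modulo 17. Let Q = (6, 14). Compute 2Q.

(6, 3)

tangent at (6, 14): λ = (3·6² + 0)/(2·14) ≡ 6/11. 11⁻¹ ≡ 14 (mod 17) since 11·14 = 154 ≡ 1, so λ ≡ 6·14 ≡ 16.
  x = λ² - 6 - 6 = 256 - 12 ≡ 6; y = λ·(6 - 6) - 14 ≡ 3. → (6, 3)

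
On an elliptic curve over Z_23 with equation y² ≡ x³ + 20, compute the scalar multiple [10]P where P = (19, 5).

(20, 4)

Double-and-add on 10 = (1010)₂. Start with P = (19, 5) for the leading 1-bit.
double: tangent at (19, 5): λ = (3·19² + 0)/(2·5) ≡ 2/10. 10⁻¹ ≡ 7 (mod 23), so λ ≡ 2·7 ≡ 14.
  x = λ² - 19 - 19 = 196 - 38 ≡ 20; y = λ·(19 - 20) - 5 ≡ 4. → (20, 4)
double: tangent at (20, 4): λ = (3·20² + 0)/(2·4) ≡ 4/8. 8⁻¹ ≡ 3 (mod 23), so λ ≡ 4·3 ≡ 12.
  x = λ² - 20 - 20 = 144 - 40 ≡ 12; y = λ·(20 - 12) - 4 ≡ 0. → (12, 0)
add P: (12, 0) + (19, 5). λ = (5 - 0)/(19 - 12) ≡ 5/7 mod 23. 7⁻¹ ≡ 10 (mod 23), so λ ≡ 4.
  x = λ² - 12 - 19 = 16 - 31 ≡ 8; y = λ·(12 - 8) - 0 ≡ 16. → (8, 16)
double: tangent at (8, 16): λ = (3·8² + 0)/(2·16) ≡ 8/9. 9⁻¹ ≡ 18 (mod 23), so λ ≡ 8·18 ≡ 6.
  x = λ² - 8 - 8 = 36 - 16 ≡ 20; y = λ·(8 - 20) - 16 ≡ 4. → (20, 4)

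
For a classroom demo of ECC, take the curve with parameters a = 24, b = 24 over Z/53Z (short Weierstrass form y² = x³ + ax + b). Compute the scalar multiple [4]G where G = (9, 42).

(13, 28)

Repeated addition: build up to 4G.
2G: tangent at (9, 42): λ = (3·9² + 24)/(2·42) ≡ 2/31. 31⁻¹ ≡ 12 (mod 53), so λ ≡ 2·12 ≡ 24.
  x = λ² - 9 - 9 = 576 - 18 ≡ 28; y = λ·(9 - 28) - 42 ≡ 32. → (28, 32)
3G: (28, 32) + (9, 42). λ = (42 - 32)/(9 - 28) ≡ 10/34 mod 53. 34⁻¹ ≡ 39 (mod 53), so λ ≡ 19.
  x = λ² - 28 - 9 = 361 - 37 ≡ 6; y = λ·(28 - 6) - 32 ≡ 15. → (6, 15)
4G: (6, 15) + (9, 42). λ = (42 - 15)/(9 - 6) ≡ 27/3 mod 53. 3⁻¹ ≡ 18 (mod 53) since 3·18 = 54 ≡ 1, so λ ≡ 9.
  x = λ² - 6 - 9 = 81 - 15 ≡ 13; y = λ·(6 - 13) - 15 ≡ 28. → (13, 28)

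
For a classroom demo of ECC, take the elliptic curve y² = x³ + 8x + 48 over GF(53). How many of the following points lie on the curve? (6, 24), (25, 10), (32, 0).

(6, 24): 24² ≡ 46, rhs ≡ 47 → off.
(25, 10): 10² ≡ 47, rhs ≡ 26 → off.
(32, 0): 0² ≡ 0, rhs ≡ 0 → on.

1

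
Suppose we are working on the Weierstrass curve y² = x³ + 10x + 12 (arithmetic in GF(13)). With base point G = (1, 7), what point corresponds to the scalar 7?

(12, 12)

Double-and-add on 7 = (111)₂. Start with G = (1, 7) for the leading 1-bit.
double: tangent at (1, 7): λ = (3·1² + 10)/(2·7) ≡ 0/1. 1⁻¹ ≡ 1 (mod 13) since 1·1 = 1 ≡ 1, so λ ≡ 0·1 ≡ 0.
  x = λ² - 1 - 1 = 0 - 2 ≡ 11; y = λ·(1 - 11) - 7 ≡ 6. → (11, 6)
add G: (11, 6) + (1, 7). λ = (7 - 6)/(1 - 11) ≡ 1/3 mod 13. 3⁻¹ ≡ 9 (mod 13), so λ ≡ 9.
  x = λ² - 11 - 1 = 81 - 12 ≡ 4; y = λ·(11 - 4) - 6 ≡ 5. → (4, 5)
double: tangent at (4, 5): λ = (3·4² + 10)/(2·5) ≡ 6/10. 10⁻¹ ≡ 4 (mod 13) since 10·4 = 40 ≡ 1, so λ ≡ 6·4 ≡ 11.
  x = λ² - 4 - 4 = 121 - 8 ≡ 9; y = λ·(4 - 9) - 5 ≡ 5. → (9, 5)
add G: (9, 5) + (1, 7). λ = (7 - 5)/(1 - 9) ≡ 2/5 mod 13. 5⁻¹ ≡ 8 (mod 13), so λ ≡ 3.
  x = λ² - 9 - 1 = 9 - 10 ≡ 12; y = λ·(9 - 12) - 5 ≡ 12. → (12, 12)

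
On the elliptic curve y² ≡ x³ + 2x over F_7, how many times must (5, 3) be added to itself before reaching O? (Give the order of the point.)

2P: tangent at (5, 3): λ = (3·5² + 2)/(2·3) ≡ 0/6. 6⁻¹ ≡ 6 (mod 7) since 6·6 = 36 ≡ 1, so λ ≡ 0·6 ≡ 0.
  x = λ² - 5 - 5 = 0 - 10 ≡ 4; y = λ·(5 - 4) - 3 ≡ 4. → (4, 4)
3P: (4, 4) + (5, 3). λ = (3 - 4)/(5 - 4) ≡ 6/1 mod 7. 1⁻¹ ≡ 1 (mod 7), so λ ≡ 6.
  x = λ² - 4 - 5 = 36 - 9 ≡ 6; y = λ·(4 - 6) - 4 ≡ 5. → (6, 5)
4P: (6, 5) + (5, 3). λ = (3 - 5)/(5 - 6) ≡ 5/6 mod 7. 6⁻¹ ≡ 6 (mod 7), so λ ≡ 2.
  x = λ² - 6 - 5 = 4 - 11 ≡ 0; y = λ·(6 - 0) - 5 ≡ 0. → (0, 0)
5P: (0, 0) + (5, 3). λ = (3 - 0)/(5 - 0) ≡ 3/5 mod 7. 5⁻¹ ≡ 3 (mod 7), so λ ≡ 2.
  x = λ² - 0 - 5 = 4 - 5 ≡ 6; y = λ·(0 - 6) - 0 ≡ 2. → (6, 2)
6P: (6, 2) + (5, 3). λ = (3 - 2)/(5 - 6) ≡ 1/6 mod 7. 6⁻¹ ≡ 6 (mod 7) since 6·6 = 36 ≡ 1, so λ ≡ 6.
  x = λ² - 6 - 5 = 36 - 11 ≡ 4; y = λ·(6 - 4) - 2 ≡ 3. → (4, 3)
7P: (4, 3) + (5, 3). λ = (3 - 3)/(5 - 4) ≡ 0/1 mod 7. 1⁻¹ ≡ 1 (mod 7) since 1·1 = 1 ≡ 1, so λ ≡ 0.
  x = λ² - 4 - 5 = 0 - 9 ≡ 5; y = λ·(4 - 5) - 3 ≡ 4. → (5, 4)
8P: (5, 4) + (5, 3): same x and y₁ ≡ -y₂, so the sum is O.
8P = O, so the order is 8.

8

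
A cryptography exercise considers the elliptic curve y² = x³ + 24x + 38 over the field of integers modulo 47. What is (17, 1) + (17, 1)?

tangent at (17, 1): λ = (3·17² + 24)/(2·1) ≡ 45/2. 2⁻¹ ≡ 24 (mod 47), so λ ≡ 45·24 ≡ 46.
  x = λ² - 17 - 17 = 2116 - 34 ≡ 14; y = λ·(17 - 14) - 1 ≡ 43. → (14, 43)

(14, 43)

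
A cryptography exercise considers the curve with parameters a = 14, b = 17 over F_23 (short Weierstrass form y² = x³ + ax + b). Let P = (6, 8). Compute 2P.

tangent at (6, 8): λ = (3·6² + 14)/(2·8) ≡ 7/16. 16⁻¹ ≡ 13 (mod 23), so λ ≡ 7·13 ≡ 22.
  x = λ² - 6 - 6 = 484 - 12 ≡ 12; y = λ·(6 - 12) - 8 ≡ 21. → (12, 21)

(12, 21)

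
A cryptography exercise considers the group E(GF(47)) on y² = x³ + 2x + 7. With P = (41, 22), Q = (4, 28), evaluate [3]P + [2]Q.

(4, 19)

First 3P:
Repeated addition: build up to 3P.
2P: tangent at (41, 22): λ = (3·41² + 2)/(2·22) ≡ 16/44. 44⁻¹ ≡ 31 (mod 47) since 44·31 = 1364 ≡ 1, so λ ≡ 16·31 ≡ 26.
  x = λ² - 41 - 41 = 676 - 82 ≡ 30; y = λ·(41 - 30) - 22 ≡ 29. → (30, 29)
3P: (30, 29) + (41, 22). λ = (22 - 29)/(41 - 30) ≡ 40/11 mod 47. 11⁻¹ ≡ 30 (mod 47), so λ ≡ 25.
  x = λ² - 30 - 41 = 625 - 71 ≡ 37; y = λ·(30 - 37) - 29 ≡ 31. → (37, 31)
3P = (37, 31).
Next 2Q:
Repeated addition: build up to 2Q.
2Q: tangent at (4, 28): λ = (3·4² + 2)/(2·28) ≡ 3/9. 9⁻¹ ≡ 21 (mod 47), so λ ≡ 3·21 ≡ 16.
  x = λ² - 4 - 4 = 256 - 8 ≡ 13; y = λ·(4 - 13) - 28 ≡ 16. → (13, 16)
2Q = (13, 16).
Finally 3P + 2Q:
(37, 31) + (13, 16). λ = (16 - 31)/(13 - 37) ≡ 32/23 mod 47. 23⁻¹ ≡ 45 (mod 47) since 23·45 = 1035 ≡ 1, so λ ≡ 30.
  x = λ² - 37 - 13 = 900 - 50 ≡ 4; y = λ·(37 - 4) - 31 ≡ 19. → (4, 19)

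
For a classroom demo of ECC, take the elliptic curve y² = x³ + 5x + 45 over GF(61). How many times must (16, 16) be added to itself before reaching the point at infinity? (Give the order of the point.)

2P: tangent at (16, 16): λ = (3·16² + 5)/(2·16) ≡ 41/32. 32⁻¹ ≡ 21 (mod 61), so λ ≡ 41·21 ≡ 7.
  x = λ² - 16 - 16 = 49 - 32 ≡ 17; y = λ·(16 - 17) - 16 ≡ 38. → (17, 38)
3P: (17, 38) + (16, 16). λ = (16 - 38)/(16 - 17) ≡ 39/60 mod 61. 60⁻¹ ≡ 60 (mod 61), so λ ≡ 22.
  x = λ² - 17 - 16 = 484 - 33 ≡ 24; y = λ·(17 - 24) - 38 ≡ 52. → (24, 52)
4P: (24, 52) + (16, 16). λ = (16 - 52)/(16 - 24) ≡ 25/53 mod 61. 53⁻¹ ≡ 38 (mod 61), so λ ≡ 35.
  x = λ² - 24 - 16 = 1225 - 40 ≡ 26; y = λ·(24 - 26) - 52 ≡ 0. → (26, 0)
5P: (26, 0) + (16, 16). λ = (16 - 0)/(16 - 26) ≡ 16/51 mod 61. 51⁻¹ ≡ 6 (mod 61), so λ ≡ 35.
  x = λ² - 26 - 16 = 1225 - 42 ≡ 24; y = λ·(26 - 24) - 0 ≡ 9. → (24, 9)
6P: (24, 9) + (16, 16). λ = (16 - 9)/(16 - 24) ≡ 7/53 mod 61. 53⁻¹ ≡ 38 (mod 61) since 53·38 = 2014 ≡ 1, so λ ≡ 22.
  x = λ² - 24 - 16 = 484 - 40 ≡ 17; y = λ·(24 - 17) - 9 ≡ 23. → (17, 23)
7P: (17, 23) + (16, 16). λ = (16 - 23)/(16 - 17) ≡ 54/60 mod 61. 60⁻¹ ≡ 60 (mod 61), so λ ≡ 7.
  x = λ² - 17 - 16 = 49 - 33 ≡ 16; y = λ·(17 - 16) - 23 ≡ 45. → (16, 45)
8P: (16, 45) + (16, 16): same x and y₁ ≡ -y₂, so the sum is the point at infinity.
8P = the point at infinity, so the order is 8.

8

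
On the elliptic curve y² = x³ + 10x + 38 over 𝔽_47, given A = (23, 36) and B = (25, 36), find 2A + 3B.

(26, 25)

First 2A:
Repeated addition: build up to 2A.
2A: tangent at (23, 36): λ = (3·23² + 10)/(2·36) ≡ 46/25. 25⁻¹ ≡ 32 (mod 47), so λ ≡ 46·32 ≡ 15.
  x = λ² - 23 - 23 = 225 - 46 ≡ 38; y = λ·(23 - 38) - 36 ≡ 21. → (38, 21)
2A = (38, 21).
Next 3B:
Repeated addition: build up to 3B.
2B: tangent at (25, 36): λ = (3·25² + 10)/(2·36) ≡ 5/25. 25⁻¹ ≡ 32 (mod 47) since 25·32 = 800 ≡ 1, so λ ≡ 5·32 ≡ 19.
  x = λ² - 25 - 25 = 361 - 50 ≡ 29; y = λ·(25 - 29) - 36 ≡ 29. → (29, 29)
3B: (29, 29) + (25, 36). λ = (36 - 29)/(25 - 29) ≡ 7/43 mod 47. 43⁻¹ ≡ 35 (mod 47) since 43·35 = 1505 ≡ 1, so λ ≡ 10.
  x = λ² - 29 - 25 = 100 - 54 ≡ 46; y = λ·(29 - 46) - 29 ≡ 36. → (46, 36)
3B = (46, 36).
Finally 2A + 3B:
(38, 21) + (46, 36). λ = (36 - 21)/(46 - 38) ≡ 15/8 mod 47. 8⁻¹ ≡ 6 (mod 47) since 8·6 = 48 ≡ 1, so λ ≡ 43.
  x = λ² - 38 - 46 = 1849 - 84 ≡ 26; y = λ·(38 - 26) - 21 ≡ 25. → (26, 25)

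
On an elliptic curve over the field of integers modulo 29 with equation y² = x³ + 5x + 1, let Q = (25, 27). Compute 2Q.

tangent at (25, 27): λ = (3·25² + 5)/(2·27) ≡ 24/25. 25⁻¹ ≡ 7 (mod 29), so λ ≡ 24·7 ≡ 23.
  x = λ² - 25 - 25 = 529 - 50 ≡ 15; y = λ·(25 - 15) - 27 ≡ 0. → (15, 0)

(15, 0)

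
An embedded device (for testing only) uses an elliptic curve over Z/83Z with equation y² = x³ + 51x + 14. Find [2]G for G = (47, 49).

(81, 53)

tangent at (47, 49): λ = (3·47² + 51)/(2·49) ≡ 38/15. 15⁻¹ ≡ 72 (mod 83), so λ ≡ 38·72 ≡ 80.
  x = λ² - 47 - 47 = 6400 - 94 ≡ 81; y = λ·(47 - 81) - 49 ≡ 53. → (81, 53)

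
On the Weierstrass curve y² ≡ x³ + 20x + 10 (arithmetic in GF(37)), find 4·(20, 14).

(7, 7)

Write P = (20, 14).
Double-and-add on 4 = (100)₂. Start with P = (20, 14) for the leading 1-bit.
double: tangent at (20, 14): λ = (3·20² + 20)/(2·14) ≡ 36/28. 28⁻¹ ≡ 4 (mod 37) since 28·4 = 112 ≡ 1, so λ ≡ 36·4 ≡ 33.
  x = λ² - 20 - 20 = 1089 - 40 ≡ 13; y = λ·(20 - 13) - 14 ≡ 32. → (13, 32)
double: tangent at (13, 32): λ = (3·13² + 20)/(2·32) ≡ 9/27. 27⁻¹ ≡ 11 (mod 37), so λ ≡ 9·11 ≡ 25.
  x = λ² - 13 - 13 = 625 - 26 ≡ 7; y = λ·(13 - 7) - 32 ≡ 7. → (7, 7)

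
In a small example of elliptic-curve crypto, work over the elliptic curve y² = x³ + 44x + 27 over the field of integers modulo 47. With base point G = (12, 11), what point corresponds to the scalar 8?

(35, 36)

Double-and-add on 8 = (1000)₂. Start with G = (12, 11) for the leading 1-bit.
double: tangent at (12, 11): λ = (3·12² + 44)/(2·11) ≡ 6/22. 22⁻¹ ≡ 15 (mod 47), so λ ≡ 6·15 ≡ 43.
  x = λ² - 12 - 12 = 1849 - 24 ≡ 39; y = λ·(12 - 39) - 11 ≡ 3. → (39, 3)
double: tangent at (39, 3): λ = (3·39² + 44)/(2·3) ≡ 1/6. 6⁻¹ ≡ 8 (mod 47), so λ ≡ 1·8 ≡ 8.
  x = λ² - 39 - 39 = 64 - 78 ≡ 33; y = λ·(39 - 33) - 3 ≡ 45. → (33, 45)
double: tangent at (33, 45): λ = (3·33² + 44)/(2·45) ≡ 21/43. 43⁻¹ ≡ 35 (mod 47) since 43·35 = 1505 ≡ 1, so λ ≡ 21·35 ≡ 30.
  x = λ² - 33 - 33 = 900 - 66 ≡ 35; y = λ·(33 - 35) - 45 ≡ 36. → (35, 36)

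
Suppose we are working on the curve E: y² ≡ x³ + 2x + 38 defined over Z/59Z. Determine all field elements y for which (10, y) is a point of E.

x³ + 2x + 38 = 1058 ≡ 55 (mod 59).
55 is a non-residue mod 59; no y exists.

none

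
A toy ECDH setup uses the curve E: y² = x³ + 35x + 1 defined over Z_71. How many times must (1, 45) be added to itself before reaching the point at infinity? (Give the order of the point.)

2P: tangent at (1, 45): λ = (3·1² + 35)/(2·45) ≡ 38/19. 19⁻¹ ≡ 15 (mod 71), so λ ≡ 38·15 ≡ 2.
  x = λ² - 1 - 1 = 4 - 2 ≡ 2; y = λ·(1 - 2) - 45 ≡ 24. → (2, 24)
3P: (2, 24) + (1, 45). λ = (45 - 24)/(1 - 2) ≡ 21/70 mod 71. 70⁻¹ ≡ 70 (mod 71) since 70·70 = 4900 ≡ 1, so λ ≡ 50.
  x = λ² - 2 - 1 = 2500 - 3 ≡ 12; y = λ·(2 - 12) - 24 ≡ 44. → (12, 44)
4P: (12, 44) + (1, 45). λ = (45 - 44)/(1 - 12) ≡ 1/60 mod 71. 60⁻¹ ≡ 58 (mod 71) since 60·58 = 3480 ≡ 1, so λ ≡ 58.
  x = λ² - 12 - 1 = 3364 - 13 ≡ 14; y = λ·(12 - 14) - 44 ≡ 53. → (14, 53)
5P: (14, 53) + (1, 45). λ = (45 - 53)/(1 - 14) ≡ 63/58 mod 71. 58⁻¹ ≡ 60 (mod 71) since 58·60 = 3480 ≡ 1, so λ ≡ 17.
  x = λ² - 14 - 1 = 289 - 15 ≡ 61; y = λ·(14 - 61) - 53 ≡ 0. → (61, 0)
6P: (61, 0) + (1, 45). λ = (45 - 0)/(1 - 61) ≡ 45/11 mod 71. 11⁻¹ ≡ 13 (mod 71), so λ ≡ 17.
  x = λ² - 61 - 1 = 289 - 62 ≡ 14; y = λ·(61 - 14) - 0 ≡ 18. → (14, 18)
7P: (14, 18) + (1, 45). λ = (45 - 18)/(1 - 14) ≡ 27/58 mod 71. 58⁻¹ ≡ 60 (mod 71), so λ ≡ 58.
  x = λ² - 14 - 1 = 3364 - 15 ≡ 12; y = λ·(14 - 12) - 18 ≡ 27. → (12, 27)
8P: (12, 27) + (1, 45). λ = (45 - 27)/(1 - 12) ≡ 18/60 mod 71. 60⁻¹ ≡ 58 (mod 71), so λ ≡ 50.
  x = λ² - 12 - 1 = 2500 - 13 ≡ 2; y = λ·(12 - 2) - 27 ≡ 47. → (2, 47)
9P: (2, 47) + (1, 45). λ = (45 - 47)/(1 - 2) ≡ 69/70 mod 71. 70⁻¹ ≡ 70 (mod 71), so λ ≡ 2.
  x = λ² - 2 - 1 = 4 - 3 ≡ 1; y = λ·(2 - 1) - 47 ≡ 26. → (1, 26)
10P: (1, 26) + (1, 45): same x and y₁ ≡ -y₂, so the sum is the point at infinity.
10P = the point at infinity, so the order is 10.

10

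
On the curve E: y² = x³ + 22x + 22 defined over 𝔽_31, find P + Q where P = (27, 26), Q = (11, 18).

(27, 26) + (11, 18). λ = (18 - 26)/(11 - 27) ≡ 23/15 mod 31. 15⁻¹ ≡ 29 (mod 31) since 15·29 = 435 ≡ 1, so λ ≡ 16.
  x = λ² - 27 - 11 = 256 - 38 ≡ 1; y = λ·(27 - 1) - 26 ≡ 18. → (1, 18)

(1, 18)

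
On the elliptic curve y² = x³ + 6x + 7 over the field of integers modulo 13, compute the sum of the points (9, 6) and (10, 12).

(4, 11)

(9, 6) + (10, 12). λ = (12 - 6)/(10 - 9) ≡ 6/1 mod 13. 1⁻¹ ≡ 1 (mod 13), so λ ≡ 6.
  x = λ² - 9 - 10 = 36 - 19 ≡ 4; y = λ·(9 - 4) - 6 ≡ 11. → (4, 11)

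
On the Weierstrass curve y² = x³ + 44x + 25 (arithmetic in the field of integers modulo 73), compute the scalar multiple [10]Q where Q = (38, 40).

Repeated addition: build up to 10Q.
2Q: tangent at (38, 40): λ = (3·38² + 44)/(2·40) ≡ 69/7. 7⁻¹ ≡ 21 (mod 73) since 7·21 = 147 ≡ 1, so λ ≡ 69·21 ≡ 62.
  x = λ² - 38 - 38 = 3844 - 76 ≡ 45; y = λ·(38 - 45) - 40 ≡ 37. → (45, 37)
3Q: (45, 37) + (38, 40). λ = (40 - 37)/(38 - 45) ≡ 3/66 mod 73. 66⁻¹ ≡ 52 (mod 73), so λ ≡ 10.
  x = λ² - 45 - 38 = 100 - 83 ≡ 17; y = λ·(45 - 17) - 37 ≡ 24. → (17, 24)
4Q: (17, 24) + (38, 40). λ = (40 - 24)/(38 - 17) ≡ 16/21 mod 73. 21⁻¹ ≡ 7 (mod 73) since 21·7 = 147 ≡ 1, so λ ≡ 39.
  x = λ² - 17 - 38 = 1521 - 55 ≡ 6; y = λ·(17 - 6) - 24 ≡ 40. → (6, 40)
5Q: (6, 40) + (38, 40). λ = (40 - 40)/(38 - 6) ≡ 0/32 mod 73. 32⁻¹ ≡ 16 (mod 73), so λ ≡ 0.
  x = λ² - 6 - 38 = 0 - 44 ≡ 29; y = λ·(6 - 29) - 40 ≡ 33. → (29, 33)
6Q: (29, 33) + (38, 40). λ = (40 - 33)/(38 - 29) ≡ 7/9 mod 73. 9⁻¹ ≡ 65 (mod 73) since 9·65 = 585 ≡ 1, so λ ≡ 17.
  x = λ² - 29 - 38 = 289 - 67 ≡ 3; y = λ·(29 - 3) - 33 ≡ 44. → (3, 44)
7Q: (3, 44) + (38, 40). λ = (40 - 44)/(38 - 3) ≡ 69/35 mod 73. 35⁻¹ ≡ 48 (mod 73) since 35·48 = 1680 ≡ 1, so λ ≡ 27.
  x = λ² - 3 - 38 = 729 - 41 ≡ 31; y = λ·(3 - 31) - 44 ≡ 3. → (31, 3)
8Q: (31, 3) + (38, 40). λ = (40 - 3)/(38 - 31) ≡ 37/7 mod 73. 7⁻¹ ≡ 21 (mod 73), so λ ≡ 47.
  x = λ² - 31 - 38 = 2209 - 69 ≡ 23; y = λ·(31 - 23) - 3 ≡ 8. → (23, 8)
9Q: (23, 8) + (38, 40). λ = (40 - 8)/(38 - 23) ≡ 32/15 mod 73. 15⁻¹ ≡ 39 (mod 73), so λ ≡ 7.
  x = λ² - 23 - 38 = 49 - 61 ≡ 61; y = λ·(23 - 61) - 8 ≡ 18. → (61, 18)
10Q: (61, 18) + (38, 40). λ = (40 - 18)/(38 - 61) ≡ 22/50 mod 73. 50⁻¹ ≡ 19 (mod 73), so λ ≡ 53.
  x = λ² - 61 - 38 = 2809 - 99 ≡ 9; y = λ·(61 - 9) - 18 ≡ 37. → (9, 37)

(9, 37)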